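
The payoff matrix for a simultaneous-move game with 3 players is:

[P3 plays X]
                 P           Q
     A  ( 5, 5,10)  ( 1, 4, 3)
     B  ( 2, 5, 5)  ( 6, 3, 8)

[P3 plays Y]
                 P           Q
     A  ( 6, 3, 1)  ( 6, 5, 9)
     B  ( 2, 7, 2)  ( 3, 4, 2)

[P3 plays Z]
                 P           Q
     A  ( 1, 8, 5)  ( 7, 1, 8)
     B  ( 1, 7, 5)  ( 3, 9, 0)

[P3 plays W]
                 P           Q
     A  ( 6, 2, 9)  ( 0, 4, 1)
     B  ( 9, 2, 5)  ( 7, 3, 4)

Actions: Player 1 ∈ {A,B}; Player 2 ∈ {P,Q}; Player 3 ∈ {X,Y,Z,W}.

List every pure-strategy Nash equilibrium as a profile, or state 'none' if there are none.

Nash profiles: (A,P,X), (A,Q,Y)

(A,P,X): NE
(A,P,Y): not NE [P2→Q gives 5>3; P3→X gives 10>1]
(A,P,Z): not NE [P3→X gives 10>5]
(A,P,W): not NE [P1→B gives 9>6; P2→Q gives 4>2; P3→X gives 10>9]
(A,Q,X): not NE [P1→B gives 6>1; P2→P gives 5>4; P3→Y gives 9>3]
(A,Q,Y): NE
(A,Q,Z): not NE [P2→P gives 8>1; P3→Y gives 9>8]
(A,Q,W): not NE [P1→B gives 7>0; P3→Y gives 9>1]
(B,P,X): not NE [P1→A gives 5>2]
(B,P,Y): not NE [P1→A gives 6>2; P3→W gives 5>2]
(B,P,Z): not NE [P2→Q gives 9>7]
(B,P,W): not NE [P2→Q gives 3>2]
(B,Q,X): not NE [P2→P gives 5>3]
(B,Q,Y): not NE [P1→A gives 6>3; P2→P gives 7>4; P3→X gives 8>2]
(B,Q,Z): not NE [P1→A gives 7>3; P3→X gives 8>0]
(B,Q,W): not NE [P3→X gives 8>4]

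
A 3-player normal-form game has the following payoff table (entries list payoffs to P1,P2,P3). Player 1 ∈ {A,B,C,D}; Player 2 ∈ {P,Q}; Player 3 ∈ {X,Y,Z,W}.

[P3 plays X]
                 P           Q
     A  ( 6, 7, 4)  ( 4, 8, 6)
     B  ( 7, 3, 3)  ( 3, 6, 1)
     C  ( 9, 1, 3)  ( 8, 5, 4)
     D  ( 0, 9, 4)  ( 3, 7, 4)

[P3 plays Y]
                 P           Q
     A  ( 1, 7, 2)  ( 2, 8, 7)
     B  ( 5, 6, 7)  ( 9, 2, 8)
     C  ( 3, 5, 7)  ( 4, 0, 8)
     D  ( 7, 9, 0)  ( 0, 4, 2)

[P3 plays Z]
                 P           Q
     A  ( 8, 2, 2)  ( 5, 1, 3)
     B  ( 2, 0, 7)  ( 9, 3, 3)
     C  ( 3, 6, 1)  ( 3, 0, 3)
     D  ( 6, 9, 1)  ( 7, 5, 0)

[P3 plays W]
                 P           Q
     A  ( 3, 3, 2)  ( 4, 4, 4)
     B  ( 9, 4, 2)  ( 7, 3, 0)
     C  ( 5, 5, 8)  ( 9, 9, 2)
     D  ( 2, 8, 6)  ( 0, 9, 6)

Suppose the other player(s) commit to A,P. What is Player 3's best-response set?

BR_3 = {X}

u_3(X vs A,P) = 4
u_3(Y vs A,P) = 2
u_3(Z vs A,P) = 2
u_3(W vs A,P) = 2
max payoff 4 at {X}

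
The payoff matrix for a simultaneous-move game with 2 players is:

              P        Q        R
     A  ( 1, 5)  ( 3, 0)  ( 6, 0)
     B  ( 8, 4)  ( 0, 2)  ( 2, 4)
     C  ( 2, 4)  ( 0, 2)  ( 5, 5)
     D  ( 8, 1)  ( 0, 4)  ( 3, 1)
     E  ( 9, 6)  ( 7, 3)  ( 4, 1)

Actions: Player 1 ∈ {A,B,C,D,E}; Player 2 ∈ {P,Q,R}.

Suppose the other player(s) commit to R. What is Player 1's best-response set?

argmax u_1 = {A}

u_1(A vs R) = 6
u_1(B vs R) = 2
u_1(C vs R) = 5
u_1(D vs R) = 3
u_1(E vs R) = 4
max payoff 6 at {A}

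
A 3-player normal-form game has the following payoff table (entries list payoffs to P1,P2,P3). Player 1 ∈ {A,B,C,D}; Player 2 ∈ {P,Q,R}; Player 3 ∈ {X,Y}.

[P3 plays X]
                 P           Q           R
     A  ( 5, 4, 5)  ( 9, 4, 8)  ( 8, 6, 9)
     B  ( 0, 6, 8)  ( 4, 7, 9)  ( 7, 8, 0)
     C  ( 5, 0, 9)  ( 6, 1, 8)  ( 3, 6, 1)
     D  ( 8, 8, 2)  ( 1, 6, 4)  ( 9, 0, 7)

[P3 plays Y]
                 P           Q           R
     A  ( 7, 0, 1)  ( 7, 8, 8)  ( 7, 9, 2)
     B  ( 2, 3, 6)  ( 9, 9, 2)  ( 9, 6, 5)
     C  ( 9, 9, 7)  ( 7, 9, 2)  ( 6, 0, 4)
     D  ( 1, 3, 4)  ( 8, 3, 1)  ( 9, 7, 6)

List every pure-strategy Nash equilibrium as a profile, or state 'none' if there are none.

No pure NE.

(A,P,X): not NE [P1→D gives 8>5; P2→R gives 6>4]
(A,P,Y): not NE [P1→C gives 9>7; P2→R gives 9>0; P3→X gives 5>1]
(A,Q,X): not NE [P2→R gives 6>4]
(A,Q,Y): not NE [P1→B gives 9>7; P2→R gives 9>8]
(A,R,X): not NE [P1→D gives 9>8]
(A,R,Y): not NE [P1→D gives 9>7; P3→X gives 9>2]
(B,P,X): not NE [P1→D gives 8>0; P2→R gives 8>6]
(B,P,Y): not NE [P1→C gives 9>2; P2→Q gives 9>3; P3→X gives 8>6]
(B,Q,X): not NE [P1→A gives 9>4; P2→R gives 8>7]
(B,Q,Y): not NE [P3→X gives 9>2]
(B,R,X): not NE [P1→D gives 9>7; P3→Y gives 5>0]
(B,R,Y): not NE [P2→Q gives 9>6]
(C,P,X): not NE [P1→D gives 8>5; P2→R gives 6>0]
(C,P,Y): not NE [P3→X gives 9>7]
(C,Q,X): not NE [P1→A gives 9>6; P2→R gives 6>1]
(C,Q,Y): not NE [P1→B gives 9>7; P3→X gives 8>2]
(C,R,X): not NE [P1→D gives 9>3; P3→Y gives 4>1]
(C,R,Y): not NE [P1→D gives 9>6; P2→Q gives 9>0]
(D,P,X): not NE [P3→Y gives 4>2]
(D,P,Y): not NE [P1→C gives 9>1; P2→R gives 7>3]
(D,Q,X): not NE [P1→A gives 9>1; P2→P gives 8>6]
(D,Q,Y): not NE [P1→B gives 9>8; P2→R gives 7>3; P3→X gives 4>1]
(D,R,X): not NE [P2→P gives 8>0]
(D,R,Y): not NE [P3→X gives 7>6]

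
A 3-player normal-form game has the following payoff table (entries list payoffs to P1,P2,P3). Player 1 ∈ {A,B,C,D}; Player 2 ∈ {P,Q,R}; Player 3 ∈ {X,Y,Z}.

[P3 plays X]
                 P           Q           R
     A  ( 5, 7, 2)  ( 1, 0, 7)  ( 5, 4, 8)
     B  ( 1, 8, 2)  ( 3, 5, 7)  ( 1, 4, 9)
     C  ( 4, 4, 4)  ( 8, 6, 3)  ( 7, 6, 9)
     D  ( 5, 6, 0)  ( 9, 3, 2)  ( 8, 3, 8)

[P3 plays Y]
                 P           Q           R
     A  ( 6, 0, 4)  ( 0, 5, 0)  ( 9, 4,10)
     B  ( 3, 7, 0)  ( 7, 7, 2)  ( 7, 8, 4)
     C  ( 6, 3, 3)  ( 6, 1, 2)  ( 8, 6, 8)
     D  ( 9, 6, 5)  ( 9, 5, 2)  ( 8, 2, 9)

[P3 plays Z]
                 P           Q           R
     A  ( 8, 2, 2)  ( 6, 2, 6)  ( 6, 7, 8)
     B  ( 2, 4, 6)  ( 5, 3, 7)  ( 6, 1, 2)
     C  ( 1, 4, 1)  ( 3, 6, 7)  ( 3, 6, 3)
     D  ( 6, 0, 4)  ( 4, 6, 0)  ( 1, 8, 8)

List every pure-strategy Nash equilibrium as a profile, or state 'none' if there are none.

PSNE = {(D,P,Y)}

(A,P,X): not NE [P3→Y gives 4>2]
(A,P,Y): not NE [P1→D gives 9>6; P2→Q gives 5>0]
(A,P,Z): not NE [P2→R gives 7>2; P3→Y gives 4>2]
(A,Q,X): not NE [P1→D gives 9>1; P2→P gives 7>0]
(A,Q,Y): not NE [P1→D gives 9>0; P3→X gives 7>0]
(A,Q,Z): not NE [P2→R gives 7>2; P3→X gives 7>6]
(A,R,X): not NE [P1→D gives 8>5; P2→P gives 7>4; P3→Y gives 10>8]
(A,R,Y): not NE [P2→Q gives 5>4]
(A,R,Z): not NE [P3→Y gives 10>8]
(B,P,X): not NE [P1→D gives 5>1; P3→Z gives 6>2]
(B,P,Y): not NE [P1→D gives 9>3; P2→R gives 8>7; P3→Z gives 6>0]
(B,P,Z): not NE [P1→A gives 8>2]
(B,Q,X): not NE [P1→D gives 9>3; P2→P gives 8>5]
(B,Q,Y): not NE [P1→D gives 9>7; P2→R gives 8>7; P3→Z gives 7>2]
(B,Q,Z): not NE [P1→A gives 6>5; P2→P gives 4>3]
(B,R,X): not NE [P1→D gives 8>1; P2→P gives 8>4]
(B,R,Y): not NE [P1→A gives 9>7; P3→X gives 9>4]
(B,R,Z): not NE [P2→P gives 4>1; P3→X gives 9>2]
(C,P,X): not NE [P1→D gives 5>4; P2→R gives 6>4]
(C,P,Y): not NE [P1→D gives 9>6; P2→R gives 6>3; P3→X gives 4>3]
(C,P,Z): not NE [P1→A gives 8>1; P2→R gives 6>4; P3→X gives 4>1]
(C,Q,X): not NE [P1→D gives 9>8; P3→Z gives 7>3]
(C,Q,Y): not NE [P1→D gives 9>6; P2→R gives 6>1; P3→Z gives 7>2]
(C,Q,Z): not NE [P1→A gives 6>3]
(C,R,X): not NE [P1→D gives 8>7]
(C,R,Y): not NE [P1→A gives 9>8; P3→X gives 9>8]
(C,R,Z): not NE [P1→B gives 6>3; P3→X gives 9>3]
(D,P,X): not NE [P3→Y gives 5>0]
(D,P,Y): NE
(D,P,Z): not NE [P1→A gives 8>6; P2→R gives 8>0; P3→Y gives 5>4]
(D,Q,X): not NE [P2→P gives 6>3]
(D,Q,Y): not NE [P2→P gives 6>5]
(D,Q,Z): not NE [P1→A gives 6>4; P2→R gives 8>6; P3→Y gives 2>0]
(D,R,X): not NE [P2→P gives 6>3; P3→Y gives 9>8]
(D,R,Y): not NE [P1→A gives 9>8; P2→P gives 6>2]
(D,R,Z): not NE [P1→B gives 6>1; P3→Y gives 9>8]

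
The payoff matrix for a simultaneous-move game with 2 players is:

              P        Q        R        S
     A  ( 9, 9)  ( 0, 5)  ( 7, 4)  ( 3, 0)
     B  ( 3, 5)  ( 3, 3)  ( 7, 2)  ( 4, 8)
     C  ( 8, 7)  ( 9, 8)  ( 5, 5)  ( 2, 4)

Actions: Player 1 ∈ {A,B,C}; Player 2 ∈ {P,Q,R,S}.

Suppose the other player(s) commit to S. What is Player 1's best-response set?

argmax u_1 = {B}

u_1(A vs S) = 3
u_1(B vs S) = 4
u_1(C vs S) = 2
max payoff 4 at {B}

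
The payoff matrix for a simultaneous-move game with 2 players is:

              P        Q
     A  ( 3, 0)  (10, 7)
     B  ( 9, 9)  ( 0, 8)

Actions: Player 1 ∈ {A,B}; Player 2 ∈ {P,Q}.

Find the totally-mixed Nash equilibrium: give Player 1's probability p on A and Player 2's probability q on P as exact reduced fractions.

P1 indiff ⇒ q·3+(1-q)·10 = q·9+(1-q)·0 ⇒ q(-6) = (1-q)(-10) ⇒ q = 5/8
P2 indiff ⇒ p·0+(1-p)·9 = p·7+(1-p)·8 ⇒ p(-7) = (1-p)(-1) ⇒ p = 1/8

p=1/8, q=5/8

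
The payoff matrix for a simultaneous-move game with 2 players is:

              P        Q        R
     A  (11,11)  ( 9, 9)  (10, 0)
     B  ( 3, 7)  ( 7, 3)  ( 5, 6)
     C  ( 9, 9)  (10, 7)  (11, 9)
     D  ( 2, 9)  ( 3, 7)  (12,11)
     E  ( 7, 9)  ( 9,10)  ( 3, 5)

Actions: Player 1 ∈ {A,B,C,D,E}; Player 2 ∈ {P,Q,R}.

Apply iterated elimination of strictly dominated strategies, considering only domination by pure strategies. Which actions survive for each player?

Survivors P1:{A,C,D} P2:{P,R}

P1 drop B (A beats it: P:11>3 Q:9>7 R:10>5)
P1 drop E (C beats it: P:9>7 Q:10>9 R:11>3)
P2 drop Q (P beats it: A:11>9 C:9>7 D:9>7)
P1→{A,C,D} P2→{P,R}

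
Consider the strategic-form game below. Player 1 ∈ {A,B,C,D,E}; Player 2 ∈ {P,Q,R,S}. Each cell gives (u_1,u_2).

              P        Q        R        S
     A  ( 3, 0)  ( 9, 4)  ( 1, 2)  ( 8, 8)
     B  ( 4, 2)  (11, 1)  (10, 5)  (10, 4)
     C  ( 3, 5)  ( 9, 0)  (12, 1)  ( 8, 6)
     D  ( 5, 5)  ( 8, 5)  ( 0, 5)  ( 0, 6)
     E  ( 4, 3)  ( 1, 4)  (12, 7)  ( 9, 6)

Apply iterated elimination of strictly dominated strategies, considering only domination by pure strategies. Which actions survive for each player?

P1 drop A (B beats it: P:4>3 Q:11>9 R:10>1 S:10>8)
P2 drop P (S beats it: B:4>2 C:6>5 D:6>5 E:6>3)
P1 drop D (B beats it: Q:11>8 R:10>0 S:10>0)
P2 drop Q (R beats it: B:5>1 C:1>0 E:7>4)
P1→{B,C,E} P2→{R,S}

IESDS → P1:{B,C,E} P2:{R,S}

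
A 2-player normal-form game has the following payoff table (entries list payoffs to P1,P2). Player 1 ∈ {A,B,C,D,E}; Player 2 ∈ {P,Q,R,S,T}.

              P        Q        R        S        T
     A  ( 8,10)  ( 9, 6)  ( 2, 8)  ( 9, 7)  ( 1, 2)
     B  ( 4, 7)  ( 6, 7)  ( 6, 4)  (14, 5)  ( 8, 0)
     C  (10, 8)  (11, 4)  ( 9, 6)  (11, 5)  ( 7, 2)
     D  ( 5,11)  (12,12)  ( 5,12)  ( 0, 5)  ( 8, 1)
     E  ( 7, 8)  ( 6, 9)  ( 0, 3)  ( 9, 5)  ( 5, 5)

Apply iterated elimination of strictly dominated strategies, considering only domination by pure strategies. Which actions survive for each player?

P1 drop A (C beats it: P:10>8 Q:11>9 R:9>2 S:11>9 T:7>1)
P1 drop E (C beats it: P:10>7 Q:11>6 R:9>0 S:11>9 T:7>5)
P2 drop S (P beats it: B:7>5 C:8>5 D:11>5)
P2 drop T (P beats it: B:7>0 C:8>2 D:11>1)
P1 drop B (C beats it: P:10>4 Q:11>6 R:9>6)
P1→{C,D} P2→{P,Q,R}

Survivors P1:{C,D} P2:{P,Q,R}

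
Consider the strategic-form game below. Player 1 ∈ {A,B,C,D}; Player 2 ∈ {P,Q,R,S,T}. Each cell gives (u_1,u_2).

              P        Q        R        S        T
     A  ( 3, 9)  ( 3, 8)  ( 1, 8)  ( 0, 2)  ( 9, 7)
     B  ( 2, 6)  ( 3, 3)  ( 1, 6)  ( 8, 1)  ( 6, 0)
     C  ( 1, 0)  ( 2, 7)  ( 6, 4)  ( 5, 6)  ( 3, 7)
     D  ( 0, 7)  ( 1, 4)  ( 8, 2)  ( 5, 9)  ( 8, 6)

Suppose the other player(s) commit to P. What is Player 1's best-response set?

u_1(A vs P) = 3
u_1(B vs P) = 2
u_1(C vs P) = 1
u_1(D vs P) = 0
max payoff 3 at {A}

BR_1 = {A}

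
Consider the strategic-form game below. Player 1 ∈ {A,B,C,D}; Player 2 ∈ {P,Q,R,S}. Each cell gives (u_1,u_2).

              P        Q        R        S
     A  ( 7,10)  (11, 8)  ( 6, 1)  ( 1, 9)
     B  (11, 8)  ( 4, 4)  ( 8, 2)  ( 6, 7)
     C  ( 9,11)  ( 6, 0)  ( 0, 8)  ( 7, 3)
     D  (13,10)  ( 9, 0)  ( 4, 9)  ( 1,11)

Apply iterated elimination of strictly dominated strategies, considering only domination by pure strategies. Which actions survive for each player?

P2 drop Q (P beats it: A:10>8 B:8>4 C:11>0 D:10>0)
P1 drop A (B beats it: P:11>7 R:8>6 S:6>1)
P2 drop R (P beats it: B:8>2 C:11>8 D:10>9)
P1→{B,C,D} P2→{P,S}

IESDS → P1:{B,C,D} P2:{P,S}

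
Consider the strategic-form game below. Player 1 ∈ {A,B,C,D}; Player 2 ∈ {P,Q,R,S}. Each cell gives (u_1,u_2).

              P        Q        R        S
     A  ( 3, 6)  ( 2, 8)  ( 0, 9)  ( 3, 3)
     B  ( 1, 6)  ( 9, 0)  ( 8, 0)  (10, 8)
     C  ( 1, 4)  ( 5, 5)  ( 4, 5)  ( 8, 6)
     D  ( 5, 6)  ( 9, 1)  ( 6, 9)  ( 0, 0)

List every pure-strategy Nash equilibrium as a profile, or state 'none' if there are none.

NE set: (B,S)

(A,P): not NE [P1→D gives 5>3; P2→R gives 9>6]
(A,Q): not NE [P1→D gives 9>2; P2→R gives 9>8]
(A,R): not NE [P1→B gives 8>0]
(A,S): not NE [P1→B gives 10>3; P2→R gives 9>3]
(B,P): not NE [P1→D gives 5>1; P2→S gives 8>6]
(B,Q): not NE [P2→S gives 8>0]
(B,R): not NE [P2→S gives 8>0]
(B,S): NE
(C,P): not NE [P1→D gives 5>1; P2→S gives 6>4]
(C,Q): not NE [P1→D gives 9>5; P2→S gives 6>5]
(C,R): not NE [P1→B gives 8>4; P2→S gives 6>5]
(C,S): not NE [P1→B gives 10>8]
(D,P): not NE [P2→R gives 9>6]
(D,Q): not NE [P2→R gives 9>1]
(D,R): not NE [P1→B gives 8>6]
(D,S): not NE [P1→B gives 10>0; P2→R gives 9>0]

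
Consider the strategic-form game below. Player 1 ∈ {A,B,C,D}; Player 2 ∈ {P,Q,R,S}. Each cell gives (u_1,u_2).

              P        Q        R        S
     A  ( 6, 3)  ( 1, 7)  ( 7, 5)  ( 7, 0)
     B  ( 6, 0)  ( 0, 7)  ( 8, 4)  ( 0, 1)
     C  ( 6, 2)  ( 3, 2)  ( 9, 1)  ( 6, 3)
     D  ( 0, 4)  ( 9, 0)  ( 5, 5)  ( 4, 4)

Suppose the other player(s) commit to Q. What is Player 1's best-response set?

argmax u_1 = {D}

u_1(A vs Q) = 1
u_1(B vs Q) = 0
u_1(C vs Q) = 3
u_1(D vs Q) = 9
max payoff 9 at {D}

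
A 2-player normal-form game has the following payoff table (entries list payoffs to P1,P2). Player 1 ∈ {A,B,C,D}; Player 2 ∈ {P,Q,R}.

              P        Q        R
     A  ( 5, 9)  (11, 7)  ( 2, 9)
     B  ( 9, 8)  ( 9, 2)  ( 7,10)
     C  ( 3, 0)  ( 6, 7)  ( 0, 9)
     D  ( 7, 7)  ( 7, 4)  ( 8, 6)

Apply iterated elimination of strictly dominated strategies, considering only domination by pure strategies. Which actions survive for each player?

P1 drop C (A beats it: P:5>3 Q:11>6 R:2>0)
P2 drop Q (P beats it: A:9>7 B:8>2 D:7>4)
P1 drop A (B beats it: P:9>5 R:7>2)
P1→{B,D} P2→{P,R}

Survivors P1:{B,D} P2:{P,R}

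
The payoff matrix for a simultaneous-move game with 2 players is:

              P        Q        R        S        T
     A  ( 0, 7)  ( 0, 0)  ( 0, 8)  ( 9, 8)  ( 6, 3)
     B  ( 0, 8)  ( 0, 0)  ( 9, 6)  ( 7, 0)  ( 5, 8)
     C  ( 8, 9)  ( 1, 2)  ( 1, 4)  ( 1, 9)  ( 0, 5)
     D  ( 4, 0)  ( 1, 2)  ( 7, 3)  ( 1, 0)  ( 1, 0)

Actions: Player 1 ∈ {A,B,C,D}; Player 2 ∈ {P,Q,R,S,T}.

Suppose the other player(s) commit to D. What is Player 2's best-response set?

u_2(P vs D) = 0
u_2(Q vs D) = 2
u_2(R vs D) = 3
u_2(S vs D) = 0
u_2(T vs D) = 0
max payoff 3 at {R}

BR_2 = {R}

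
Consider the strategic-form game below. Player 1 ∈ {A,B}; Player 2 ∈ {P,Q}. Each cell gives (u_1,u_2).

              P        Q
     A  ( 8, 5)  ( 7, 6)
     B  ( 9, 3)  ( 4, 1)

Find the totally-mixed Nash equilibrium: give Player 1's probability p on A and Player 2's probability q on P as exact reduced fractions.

P1 indiff ⇒ q·8+(1-q)·7 = q·9+(1-q)·4 ⇒ q(-1) = (1-q)(-3) ⇒ q = 3/4
P2 indiff ⇒ p·5+(1-p)·3 = p·6+(1-p)·1 ⇒ p(-1) = (1-p)(-2) ⇒ p = 2/3

p=2/3, q=3/4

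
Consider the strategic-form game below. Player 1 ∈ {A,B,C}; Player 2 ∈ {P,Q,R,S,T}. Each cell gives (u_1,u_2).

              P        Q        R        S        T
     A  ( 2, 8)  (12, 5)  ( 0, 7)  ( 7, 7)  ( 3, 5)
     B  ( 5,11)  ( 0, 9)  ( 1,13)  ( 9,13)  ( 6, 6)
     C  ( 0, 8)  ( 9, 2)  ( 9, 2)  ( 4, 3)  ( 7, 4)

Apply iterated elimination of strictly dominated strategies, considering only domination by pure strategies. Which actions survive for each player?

Remaining: P1:{B,C} P2:{P,R,S}

P2 drop Q (P beats it: A:8>5 B:11>9 C:8>2)
P1 drop A (B beats it: P:5>2 R:1>0 S:9>7 T:6>3)
P2 drop T (P beats it: B:11>6 C:8>4)
P1→{B,C} P2→{P,R,S}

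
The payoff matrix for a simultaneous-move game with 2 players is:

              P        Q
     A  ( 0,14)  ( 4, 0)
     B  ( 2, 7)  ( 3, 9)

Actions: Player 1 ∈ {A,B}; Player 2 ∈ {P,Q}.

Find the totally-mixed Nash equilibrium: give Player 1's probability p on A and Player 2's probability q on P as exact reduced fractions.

p=1/8, q=1/3

P1 indiff ⇒ q·0+(1-q)·4 = q·2+(1-q)·3 ⇒ q(-2) = (1-q)(-1) ⇒ q = 1/3
P2 indiff ⇒ p·14+(1-p)·7 = p·0+(1-p)·9 ⇒ p(14) = (1-p)(2) ⇒ p = 1/8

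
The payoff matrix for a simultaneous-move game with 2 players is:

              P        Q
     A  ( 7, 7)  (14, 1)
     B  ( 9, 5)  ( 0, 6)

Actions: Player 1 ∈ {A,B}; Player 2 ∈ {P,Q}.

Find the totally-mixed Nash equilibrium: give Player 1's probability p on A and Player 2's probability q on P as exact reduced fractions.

p=1/7, q=7/8

P1 indiff ⇒ q·7+(1-q)·14 = q·9+(1-q)·0 ⇒ q(-2) = (1-q)(-14) ⇒ q = 7/8
P2 indiff ⇒ p·7+(1-p)·5 = p·1+(1-p)·6 ⇒ p(6) = (1-p)(1) ⇒ p = 1/7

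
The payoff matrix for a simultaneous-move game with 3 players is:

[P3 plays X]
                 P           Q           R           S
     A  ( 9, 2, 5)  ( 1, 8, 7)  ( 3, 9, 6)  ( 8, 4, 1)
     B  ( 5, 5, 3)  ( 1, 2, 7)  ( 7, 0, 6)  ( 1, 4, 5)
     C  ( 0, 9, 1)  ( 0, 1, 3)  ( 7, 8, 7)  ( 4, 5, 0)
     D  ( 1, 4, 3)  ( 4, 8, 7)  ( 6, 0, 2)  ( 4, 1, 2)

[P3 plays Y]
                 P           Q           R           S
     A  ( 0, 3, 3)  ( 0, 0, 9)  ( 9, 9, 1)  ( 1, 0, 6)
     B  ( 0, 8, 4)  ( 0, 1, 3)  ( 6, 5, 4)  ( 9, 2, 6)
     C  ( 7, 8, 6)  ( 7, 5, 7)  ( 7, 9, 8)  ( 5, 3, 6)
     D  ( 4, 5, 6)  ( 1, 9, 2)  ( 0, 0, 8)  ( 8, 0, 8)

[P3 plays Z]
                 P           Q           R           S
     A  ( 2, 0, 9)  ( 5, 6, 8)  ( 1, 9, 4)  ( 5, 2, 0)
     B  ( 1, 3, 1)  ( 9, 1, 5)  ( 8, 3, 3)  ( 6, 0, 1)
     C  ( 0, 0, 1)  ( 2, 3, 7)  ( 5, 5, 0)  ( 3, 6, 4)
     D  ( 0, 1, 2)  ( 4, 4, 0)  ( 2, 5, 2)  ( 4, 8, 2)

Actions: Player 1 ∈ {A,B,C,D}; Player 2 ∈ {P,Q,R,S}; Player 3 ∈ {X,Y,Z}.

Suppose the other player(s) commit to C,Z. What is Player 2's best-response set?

u_2(P vs C,Z) = 0
u_2(Q vs C,Z) = 3
u_2(R vs C,Z) = 5
u_2(S vs C,Z) = 6
max payoff 6 at {S}

argmax u_2 = {S}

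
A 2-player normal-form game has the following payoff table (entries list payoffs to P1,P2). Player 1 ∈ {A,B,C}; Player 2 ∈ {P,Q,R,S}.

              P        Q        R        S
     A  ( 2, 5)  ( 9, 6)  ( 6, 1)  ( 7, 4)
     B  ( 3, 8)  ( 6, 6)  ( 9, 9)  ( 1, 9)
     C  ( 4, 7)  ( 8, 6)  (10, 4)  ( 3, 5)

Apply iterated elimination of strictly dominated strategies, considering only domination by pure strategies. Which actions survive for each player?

Survivors P1:{A,C} P2:{P,Q}

P1 drop B (C beats it: P:4>3 Q:8>6 R:10>9 S:3>1)
P2 drop R (P beats it: A:5>1 C:7>4)
P2 drop S (P beats it: A:5>4 C:7>5)
P1→{A,C} P2→{P,Q}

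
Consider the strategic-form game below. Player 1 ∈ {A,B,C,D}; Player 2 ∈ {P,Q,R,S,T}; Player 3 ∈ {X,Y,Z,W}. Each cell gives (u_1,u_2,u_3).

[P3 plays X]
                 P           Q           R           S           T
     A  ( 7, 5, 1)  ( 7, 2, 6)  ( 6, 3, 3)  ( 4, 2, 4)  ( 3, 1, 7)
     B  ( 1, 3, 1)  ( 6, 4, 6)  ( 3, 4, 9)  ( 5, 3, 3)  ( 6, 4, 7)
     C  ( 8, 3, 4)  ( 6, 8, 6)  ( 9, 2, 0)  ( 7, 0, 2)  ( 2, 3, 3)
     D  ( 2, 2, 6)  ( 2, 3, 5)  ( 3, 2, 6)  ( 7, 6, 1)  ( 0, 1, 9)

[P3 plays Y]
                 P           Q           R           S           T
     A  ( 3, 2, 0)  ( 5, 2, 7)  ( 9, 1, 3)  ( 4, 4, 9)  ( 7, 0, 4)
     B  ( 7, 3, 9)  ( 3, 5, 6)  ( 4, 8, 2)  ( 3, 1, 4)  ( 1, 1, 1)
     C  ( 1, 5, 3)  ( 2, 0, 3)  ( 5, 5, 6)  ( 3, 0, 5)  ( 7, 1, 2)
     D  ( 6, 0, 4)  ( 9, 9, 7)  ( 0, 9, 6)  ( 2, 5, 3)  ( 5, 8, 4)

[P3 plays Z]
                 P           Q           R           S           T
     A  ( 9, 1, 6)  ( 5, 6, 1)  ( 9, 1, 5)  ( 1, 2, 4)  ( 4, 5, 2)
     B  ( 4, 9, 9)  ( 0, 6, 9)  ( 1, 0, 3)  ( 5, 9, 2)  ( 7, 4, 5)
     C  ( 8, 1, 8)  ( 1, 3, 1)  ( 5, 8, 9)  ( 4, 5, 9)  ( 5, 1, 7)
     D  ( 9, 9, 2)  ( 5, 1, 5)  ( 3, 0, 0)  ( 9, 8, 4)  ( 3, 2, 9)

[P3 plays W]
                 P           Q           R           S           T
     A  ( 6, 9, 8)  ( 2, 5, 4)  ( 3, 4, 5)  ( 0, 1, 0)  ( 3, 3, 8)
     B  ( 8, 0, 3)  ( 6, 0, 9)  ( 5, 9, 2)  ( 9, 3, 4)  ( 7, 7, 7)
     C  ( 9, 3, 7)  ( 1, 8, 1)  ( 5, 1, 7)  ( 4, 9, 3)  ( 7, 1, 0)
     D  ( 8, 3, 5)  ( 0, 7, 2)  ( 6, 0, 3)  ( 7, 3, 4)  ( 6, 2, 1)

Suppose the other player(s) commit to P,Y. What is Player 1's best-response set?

u_1(A vs P,Y) = 3
u_1(B vs P,Y) = 7
u_1(C vs P,Y) = 1
u_1(D vs P,Y) = 6
max payoff 7 at {B}

P1 best: {B}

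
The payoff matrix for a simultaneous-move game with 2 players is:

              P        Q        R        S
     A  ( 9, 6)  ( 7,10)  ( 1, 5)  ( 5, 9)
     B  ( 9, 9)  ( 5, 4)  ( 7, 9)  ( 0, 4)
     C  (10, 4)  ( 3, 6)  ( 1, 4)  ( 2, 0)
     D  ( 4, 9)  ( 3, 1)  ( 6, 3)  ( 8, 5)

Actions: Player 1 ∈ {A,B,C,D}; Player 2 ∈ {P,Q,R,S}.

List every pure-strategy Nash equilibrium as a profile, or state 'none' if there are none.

(A,P): not NE [P1→C gives 10>9; P2→Q gives 10>6]
(A,Q): NE
(A,R): not NE [P1→B gives 7>1; P2→Q gives 10>5]
(A,S): not NE [P1→D gives 8>5; P2→Q gives 10>9]
(B,P): not NE [P1→C gives 10>9]
(B,Q): not NE [P1→A gives 7>5; P2→R gives 9>4]
(B,R): NE
(B,S): not NE [P1→D gives 8>0; P2→R gives 9>4]
(C,P): not NE [P2→Q gives 6>4]
(C,Q): not NE [P1→A gives 7>3]
(C,R): not NE [P1→B gives 7>1; P2→Q gives 6>4]
(C,S): not NE [P1→D gives 8>2; P2→Q gives 6>0]
(D,P): not NE [P1→C gives 10>4]
(D,Q): not NE [P1→A gives 7>3; P2→P gives 9>1]
(D,R): not NE [P1→B gives 7>6; P2→P gives 9>3]
(D,S): not NE [P2→P gives 9>5]

PSNE = {(A,Q), (B,R)}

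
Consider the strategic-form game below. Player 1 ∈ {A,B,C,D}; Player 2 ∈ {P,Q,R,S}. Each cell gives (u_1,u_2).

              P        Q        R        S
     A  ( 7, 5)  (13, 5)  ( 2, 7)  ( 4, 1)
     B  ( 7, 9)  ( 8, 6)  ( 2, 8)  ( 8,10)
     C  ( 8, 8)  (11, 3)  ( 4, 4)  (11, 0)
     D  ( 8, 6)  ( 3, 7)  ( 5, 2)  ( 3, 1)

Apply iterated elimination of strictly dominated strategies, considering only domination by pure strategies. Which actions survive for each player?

P1 drop B (C beats it: P:8>7 Q:11>8 R:4>2 S:11>8)
P2 drop S (P beats it: A:5>1 C:8>0 D:6>1)
P1→{A,C,D} P2→{P,Q,R}

Survivors P1:{A,C,D} P2:{P,Q,R}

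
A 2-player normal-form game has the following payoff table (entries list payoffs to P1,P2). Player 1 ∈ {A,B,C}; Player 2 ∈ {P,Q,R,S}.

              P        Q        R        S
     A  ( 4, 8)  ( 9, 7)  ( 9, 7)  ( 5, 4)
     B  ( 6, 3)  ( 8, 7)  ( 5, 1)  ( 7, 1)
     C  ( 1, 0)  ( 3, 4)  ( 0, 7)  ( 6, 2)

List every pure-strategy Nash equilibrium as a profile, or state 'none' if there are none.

(A,P): not NE [P1→B gives 6>4]
(A,Q): not NE [P2→P gives 8>7]
(A,R): not NE [P2→P gives 8>7]
(A,S): not NE [P1→B gives 7>5; P2→P gives 8>4]
(B,P): not NE [P2→Q gives 7>3]
(B,Q): not NE [P1→A gives 9>8]
(B,R): not NE [P1→A gives 9>5; P2→Q gives 7>1]
(B,S): not NE [P2→Q gives 7>1]
(C,P): not NE [P1→B gives 6>1; P2→R gives 7>0]
(C,Q): not NE [P1→A gives 9>3; P2→R gives 7>4]
(C,R): not NE [P1→A gives 9>0]
(C,S): not NE [P1→B gives 7>6; P2→R gives 7>2]

No pure NE.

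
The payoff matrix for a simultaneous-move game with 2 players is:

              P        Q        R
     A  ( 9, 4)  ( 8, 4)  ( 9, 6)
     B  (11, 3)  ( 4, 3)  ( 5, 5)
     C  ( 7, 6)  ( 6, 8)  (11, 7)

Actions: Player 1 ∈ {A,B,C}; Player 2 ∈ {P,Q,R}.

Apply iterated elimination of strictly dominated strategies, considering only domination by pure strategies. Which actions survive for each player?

Remaining: P1:{A,C} P2:{Q,R}

P2 drop P (R beats it: A:6>4 B:5>3 C:7>6)
P1 drop B (A beats it: Q:8>4 R:9>5)
P1→{A,C} P2→{Q,R}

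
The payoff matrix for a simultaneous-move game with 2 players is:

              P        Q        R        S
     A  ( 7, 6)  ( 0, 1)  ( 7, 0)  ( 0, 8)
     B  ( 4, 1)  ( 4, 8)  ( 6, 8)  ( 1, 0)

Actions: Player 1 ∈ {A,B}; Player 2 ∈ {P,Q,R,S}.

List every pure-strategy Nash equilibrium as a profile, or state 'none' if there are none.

Nash profiles: (B,Q)

(A,P): not NE [P2→S gives 8>6]
(A,Q): not NE [P1→B gives 4>0; P2→S gives 8>1]
(A,R): not NE [P2→S gives 8>0]
(A,S): not NE [P1→B gives 1>0]
(B,P): not NE [P1→A gives 7>4; P2→R gives 8>1]
(B,Q): NE
(B,R): not NE [P1→A gives 7>6]
(B,S): not NE [P2→R gives 8>0]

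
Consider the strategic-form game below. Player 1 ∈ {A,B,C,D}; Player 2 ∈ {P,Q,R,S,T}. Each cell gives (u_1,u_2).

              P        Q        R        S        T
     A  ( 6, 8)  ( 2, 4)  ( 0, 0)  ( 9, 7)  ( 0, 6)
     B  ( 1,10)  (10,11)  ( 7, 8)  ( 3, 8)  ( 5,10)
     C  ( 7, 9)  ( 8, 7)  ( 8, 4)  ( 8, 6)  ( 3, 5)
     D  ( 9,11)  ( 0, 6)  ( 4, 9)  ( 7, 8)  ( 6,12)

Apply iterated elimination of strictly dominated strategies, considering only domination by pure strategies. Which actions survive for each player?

P2 drop R (P beats it: A:8>0 B:10>8 C:9>4 D:11>9)
P2 drop S (P beats it: A:8>7 B:10>8 C:9>6 D:11>8)
P1 drop A (C beats it: P:7>6 Q:8>2 T:3>0)
P1→{B,C,D} P2→{P,Q,T}

IESDS → P1:{B,C,D} P2:{P,Q,T}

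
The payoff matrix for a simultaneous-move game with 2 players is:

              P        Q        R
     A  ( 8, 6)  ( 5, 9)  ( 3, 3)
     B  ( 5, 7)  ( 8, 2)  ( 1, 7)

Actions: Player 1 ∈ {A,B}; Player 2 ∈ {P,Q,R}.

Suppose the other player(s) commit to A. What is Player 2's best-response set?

argmax u_2 = {Q}

u_2(P vs A) = 6
u_2(Q vs A) = 9
u_2(R vs A) = 3
max payoff 9 at {Q}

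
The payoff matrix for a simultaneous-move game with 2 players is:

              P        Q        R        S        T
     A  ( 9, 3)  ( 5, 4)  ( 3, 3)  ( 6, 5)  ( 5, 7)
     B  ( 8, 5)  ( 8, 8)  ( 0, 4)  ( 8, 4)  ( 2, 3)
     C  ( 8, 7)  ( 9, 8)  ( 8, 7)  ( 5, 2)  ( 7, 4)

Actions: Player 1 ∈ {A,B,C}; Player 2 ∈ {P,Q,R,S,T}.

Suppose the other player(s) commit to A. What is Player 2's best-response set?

u_2(P vs A) = 3
u_2(Q vs A) = 4
u_2(R vs A) = 3
u_2(S vs A) = 5
u_2(T vs A) = 7
max payoff 7 at {T}

argmax u_2 = {T}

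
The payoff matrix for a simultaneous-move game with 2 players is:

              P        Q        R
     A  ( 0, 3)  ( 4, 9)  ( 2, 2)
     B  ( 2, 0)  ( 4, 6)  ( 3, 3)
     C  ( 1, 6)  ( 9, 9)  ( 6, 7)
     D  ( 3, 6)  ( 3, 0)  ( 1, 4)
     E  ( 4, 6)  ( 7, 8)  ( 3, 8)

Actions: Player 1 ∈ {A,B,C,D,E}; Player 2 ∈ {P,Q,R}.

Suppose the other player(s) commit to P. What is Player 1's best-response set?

argmax u_1 = {E}

u_1(A vs P) = 0
u_1(B vs P) = 2
u_1(C vs P) = 1
u_1(D vs P) = 3
u_1(E vs P) = 4
max payoff 4 at {E}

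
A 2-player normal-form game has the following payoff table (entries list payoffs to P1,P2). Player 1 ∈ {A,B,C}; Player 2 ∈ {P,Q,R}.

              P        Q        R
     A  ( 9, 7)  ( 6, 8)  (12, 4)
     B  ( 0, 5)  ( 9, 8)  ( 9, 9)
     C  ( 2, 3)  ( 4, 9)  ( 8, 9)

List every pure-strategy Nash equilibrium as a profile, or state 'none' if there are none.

(A,P): not NE [P2→Q gives 8>7]
(A,Q): not NE [P1→B gives 9>6]
(A,R): not NE [P2→Q gives 8>4]
(B,P): not NE [P1→A gives 9>0; P2→R gives 9>5]
(B,Q): not NE [P2→R gives 9>8]
(B,R): not NE [P1→A gives 12>9]
(C,P): not NE [P1→A gives 9>2; P2→R gives 9>3]
(C,Q): not NE [P1→B gives 9>4]
(C,R): not NE [P1→A gives 12>8]

Equilibria: none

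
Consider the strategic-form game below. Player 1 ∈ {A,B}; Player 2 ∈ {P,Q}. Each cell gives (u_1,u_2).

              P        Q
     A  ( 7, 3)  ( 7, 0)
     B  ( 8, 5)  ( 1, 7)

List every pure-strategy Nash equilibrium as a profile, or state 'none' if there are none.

(A,P): not NE [P1→B gives 8>7]
(A,Q): not NE [P2→P gives 3>0]
(B,P): not NE [P2→Q gives 7>5]
(B,Q): not NE [P1→A gives 7>1]

Equilibria: none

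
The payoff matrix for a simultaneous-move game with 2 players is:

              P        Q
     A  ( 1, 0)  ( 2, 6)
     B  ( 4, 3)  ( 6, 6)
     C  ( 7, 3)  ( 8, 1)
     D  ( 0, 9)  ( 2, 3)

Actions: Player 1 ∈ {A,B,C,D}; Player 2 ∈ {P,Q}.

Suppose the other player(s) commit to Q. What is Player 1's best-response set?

BR_1 = {C}

u_1(A vs Q) = 2
u_1(B vs Q) = 6
u_1(C vs Q) = 8
u_1(D vs Q) = 2
max payoff 8 at {C}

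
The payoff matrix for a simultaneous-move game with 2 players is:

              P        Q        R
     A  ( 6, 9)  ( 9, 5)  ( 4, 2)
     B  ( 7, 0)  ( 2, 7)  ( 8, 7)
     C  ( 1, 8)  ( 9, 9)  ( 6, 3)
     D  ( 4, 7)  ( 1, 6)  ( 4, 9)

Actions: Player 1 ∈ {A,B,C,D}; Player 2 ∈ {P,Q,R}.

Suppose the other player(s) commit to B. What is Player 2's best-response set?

BR_2 = {Q,R}

u_2(P vs B) = 0
u_2(Q vs B) = 7
u_2(R vs B) = 7
max payoff 7 at {Q,R}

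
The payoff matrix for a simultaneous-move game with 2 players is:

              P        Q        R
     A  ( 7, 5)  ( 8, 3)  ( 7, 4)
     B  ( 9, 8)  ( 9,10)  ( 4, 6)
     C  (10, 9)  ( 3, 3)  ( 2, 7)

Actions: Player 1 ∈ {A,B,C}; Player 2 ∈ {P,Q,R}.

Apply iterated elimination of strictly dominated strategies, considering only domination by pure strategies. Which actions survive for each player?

P2 drop R (P beats it: A:5>4 B:8>6 C:9>7)
P1 drop A (B beats it: P:9>7 Q:9>8)
P1→{B,C} P2→{P,Q}

Remaining: P1:{B,C} P2:{P,Q}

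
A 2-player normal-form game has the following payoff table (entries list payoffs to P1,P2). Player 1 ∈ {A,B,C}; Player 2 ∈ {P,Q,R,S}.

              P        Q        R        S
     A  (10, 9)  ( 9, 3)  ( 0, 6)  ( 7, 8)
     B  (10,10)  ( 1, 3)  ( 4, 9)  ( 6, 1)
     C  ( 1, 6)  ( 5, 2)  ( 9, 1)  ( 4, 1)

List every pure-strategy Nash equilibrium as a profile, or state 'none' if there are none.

PSNE = {(A,P), (B,P)}

(A,P): NE
(A,Q): not NE [P2→P gives 9>3]
(A,R): not NE [P1→C gives 9>0; P2→P gives 9>6]
(A,S): not NE [P2→P gives 9>8]
(B,P): NE
(B,Q): not NE [P1→A gives 9>1; P2→P gives 10>3]
(B,R): not NE [P1→C gives 9>4; P2→P gives 10>9]
(B,S): not NE [P1→A gives 7>6; P2→P gives 10>1]
(C,P): not NE [P1→B gives 10>1]
(C,Q): not NE [P1→A gives 9>5; P2→P gives 6>2]
(C,R): not NE [P2→P gives 6>1]
(C,S): not NE [P1→A gives 7>4; P2→P gives 6>1]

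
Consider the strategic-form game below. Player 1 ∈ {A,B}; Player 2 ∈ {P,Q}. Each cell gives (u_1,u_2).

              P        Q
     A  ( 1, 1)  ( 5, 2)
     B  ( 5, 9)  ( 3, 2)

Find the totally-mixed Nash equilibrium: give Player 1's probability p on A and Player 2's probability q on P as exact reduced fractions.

P1 indiff ⇒ q·1+(1-q)·5 = q·5+(1-q)·3 ⇒ q(-4) = (1-q)(-2) ⇒ q = 1/3
P2 indiff ⇒ p·1+(1-p)·9 = p·2+(1-p)·2 ⇒ p(-1) = (1-p)(-7) ⇒ p = 7/8

(p,q) = (7/8, 1/3)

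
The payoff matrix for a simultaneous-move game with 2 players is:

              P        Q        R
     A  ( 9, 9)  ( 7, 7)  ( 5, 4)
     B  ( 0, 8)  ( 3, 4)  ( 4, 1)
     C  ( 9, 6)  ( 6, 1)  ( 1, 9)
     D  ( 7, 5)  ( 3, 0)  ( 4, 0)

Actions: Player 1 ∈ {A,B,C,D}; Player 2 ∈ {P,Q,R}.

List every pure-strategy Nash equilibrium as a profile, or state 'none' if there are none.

(A,P): NE
(A,Q): not NE [P2→P gives 9>7]
(A,R): not NE [P2→P gives 9>4]
(B,P): not NE [P1→C gives 9>0]
(B,Q): not NE [P1→A gives 7>3; P2→P gives 8>4]
(B,R): not NE [P1→A gives 5>4; P2→P gives 8>1]
(C,P): not NE [P2→R gives 9>6]
(C,Q): not NE [P1→A gives 7>6; P2→R gives 9>1]
(C,R): not NE [P1→A gives 5>1]
(D,P): not NE [P1→C gives 9>7]
(D,Q): not NE [P1→A gives 7>3; P2→P gives 5>0]
(D,R): not NE [P1→A gives 5>4; P2→P gives 5>0]

Nash profiles: (A,P)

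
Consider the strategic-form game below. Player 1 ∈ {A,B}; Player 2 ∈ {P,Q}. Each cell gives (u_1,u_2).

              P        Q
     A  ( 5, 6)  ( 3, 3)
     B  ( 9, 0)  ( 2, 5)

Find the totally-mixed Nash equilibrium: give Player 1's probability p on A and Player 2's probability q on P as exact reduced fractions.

P1 indiff ⇒ q·5+(1-q)·3 = q·9+(1-q)·2 ⇒ q(-4) = (1-q)(-1) ⇒ q = 1/5
P2 indiff ⇒ p·6+(1-p)·0 = p·3+(1-p)·5 ⇒ p(3) = (1-p)(5) ⇒ p = 5/8

(p,q) = (5/8, 1/5)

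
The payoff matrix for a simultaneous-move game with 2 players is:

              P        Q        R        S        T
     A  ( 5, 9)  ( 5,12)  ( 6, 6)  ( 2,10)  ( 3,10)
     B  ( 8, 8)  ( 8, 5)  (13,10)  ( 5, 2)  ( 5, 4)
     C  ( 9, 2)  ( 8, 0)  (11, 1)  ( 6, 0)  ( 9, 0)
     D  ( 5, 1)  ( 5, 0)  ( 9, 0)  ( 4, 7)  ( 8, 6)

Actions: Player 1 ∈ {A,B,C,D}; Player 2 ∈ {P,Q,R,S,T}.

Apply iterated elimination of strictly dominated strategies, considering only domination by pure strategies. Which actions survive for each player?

P1 drop A (B beats it: P:8>5 Q:8>5 R:13>6 S:5>2 T:5>3)
P1 drop D (C beats it: P:9>5 Q:8>5 R:11>9 S:6>4 T:9>8)
P2 drop Q (P beats it: B:8>5 C:2>0)
P2 drop S (P beats it: B:8>2 C:2>0)
P2 drop T (P beats it: B:8>4 C:2>0)
P1→{B,C} P2→{P,R}

Remaining: P1:{B,C} P2:{P,R}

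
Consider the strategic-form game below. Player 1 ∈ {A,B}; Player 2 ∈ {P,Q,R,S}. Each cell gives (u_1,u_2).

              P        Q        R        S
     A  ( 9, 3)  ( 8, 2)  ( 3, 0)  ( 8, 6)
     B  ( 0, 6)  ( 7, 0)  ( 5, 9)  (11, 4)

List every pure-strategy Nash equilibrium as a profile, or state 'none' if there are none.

(A,P): not NE [P2→S gives 6>3]
(A,Q): not NE [P2→S gives 6>2]
(A,R): not NE [P1→B gives 5>3; P2→S gives 6>0]
(A,S): not NE [P1→B gives 11>8]
(B,P): not NE [P1→A gives 9>0; P2→R gives 9>6]
(B,Q): not NE [P1→A gives 8>7; P2→R gives 9>0]
(B,R): NE
(B,S): not NE [P2→R gives 9>4]

NE set: (B,R)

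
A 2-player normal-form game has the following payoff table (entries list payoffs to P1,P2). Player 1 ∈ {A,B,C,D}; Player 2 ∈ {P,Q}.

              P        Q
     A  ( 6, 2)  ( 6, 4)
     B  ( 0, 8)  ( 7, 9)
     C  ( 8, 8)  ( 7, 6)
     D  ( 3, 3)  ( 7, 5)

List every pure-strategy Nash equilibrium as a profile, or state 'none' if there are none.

(A,P): not NE [P1→C gives 8>6; P2→Q gives 4>2]
(A,Q): not NE [P1→D gives 7>6]
(B,P): not NE [P1→C gives 8>0; P2→Q gives 9>8]
(B,Q): NE
(C,P): NE
(C,Q): not NE [P2→P gives 8>6]
(D,P): not NE [P1→C gives 8>3; P2→Q gives 5>3]
(D,Q): NE

NE set: (B,Q), (C,P), (D,Q)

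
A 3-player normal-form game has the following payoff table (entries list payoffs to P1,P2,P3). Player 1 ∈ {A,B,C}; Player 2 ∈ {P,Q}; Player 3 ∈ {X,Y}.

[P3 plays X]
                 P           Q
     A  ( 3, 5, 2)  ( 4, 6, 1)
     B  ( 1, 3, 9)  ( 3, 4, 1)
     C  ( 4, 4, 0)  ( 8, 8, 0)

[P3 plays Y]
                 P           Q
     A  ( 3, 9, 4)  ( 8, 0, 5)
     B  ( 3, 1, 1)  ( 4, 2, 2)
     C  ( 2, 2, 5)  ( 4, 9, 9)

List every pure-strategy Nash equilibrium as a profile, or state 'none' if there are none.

Nash profiles: (A,P,Y)

(A,P,X): not NE [P1→C gives 4>3; P2→Q gives 6>5; P3→Y gives 4>2]
(A,P,Y): NE
(A,Q,X): not NE [P1→C gives 8>4; P3→Y gives 5>1]
(A,Q,Y): not NE [P2→P gives 9>0]
(B,P,X): not NE [P1→C gives 4>1; P2→Q gives 4>3]
(B,P,Y): not NE [P2→Q gives 2>1; P3→X gives 9>1]
(B,Q,X): not NE [P1→C gives 8>3; P3→Y gives 2>1]
(B,Q,Y): not NE [P1→A gives 8>4]
(C,P,X): not NE [P2→Q gives 8>4; P3→Y gives 5>0]
(C,P,Y): not NE [P1→B gives 3>2; P2→Q gives 9>2]
(C,Q,X): not NE [P3→Y gives 9>0]
(C,Q,Y): not NE [P1→A gives 8>4]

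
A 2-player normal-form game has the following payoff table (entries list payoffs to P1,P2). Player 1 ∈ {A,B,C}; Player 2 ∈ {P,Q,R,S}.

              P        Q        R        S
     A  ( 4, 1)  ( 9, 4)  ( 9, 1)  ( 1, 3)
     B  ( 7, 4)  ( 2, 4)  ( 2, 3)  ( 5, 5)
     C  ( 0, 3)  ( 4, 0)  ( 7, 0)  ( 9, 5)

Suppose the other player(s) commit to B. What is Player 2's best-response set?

BR_2 = {S}

u_2(P vs B) = 4
u_2(Q vs B) = 4
u_2(R vs B) = 3
u_2(S vs B) = 5
max payoff 5 at {S}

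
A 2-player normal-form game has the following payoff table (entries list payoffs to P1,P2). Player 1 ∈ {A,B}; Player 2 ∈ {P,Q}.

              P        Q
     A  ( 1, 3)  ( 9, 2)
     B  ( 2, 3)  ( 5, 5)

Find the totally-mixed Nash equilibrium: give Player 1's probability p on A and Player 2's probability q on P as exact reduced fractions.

P1 mixes 2/3 on A; P2 mixes 4/5 on P

P1 indiff ⇒ q·1+(1-q)·9 = q·2+(1-q)·5 ⇒ q(-1) = (1-q)(-4) ⇒ q = 4/5
P2 indiff ⇒ p·3+(1-p)·3 = p·2+(1-p)·5 ⇒ p(1) = (1-p)(2) ⇒ p = 2/3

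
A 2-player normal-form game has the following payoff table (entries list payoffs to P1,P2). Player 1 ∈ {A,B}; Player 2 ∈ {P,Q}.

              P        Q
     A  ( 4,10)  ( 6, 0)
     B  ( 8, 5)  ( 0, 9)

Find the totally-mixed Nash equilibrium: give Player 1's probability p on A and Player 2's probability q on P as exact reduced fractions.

P1 indiff ⇒ q·4+(1-q)·6 = q·8+(1-q)·0 ⇒ q(-4) = (1-q)(-6) ⇒ q = 3/5
P2 indiff ⇒ p·10+(1-p)·5 = p·0+(1-p)·9 ⇒ p(10) = (1-p)(4) ⇒ p = 2/7

p=2/7, q=3/5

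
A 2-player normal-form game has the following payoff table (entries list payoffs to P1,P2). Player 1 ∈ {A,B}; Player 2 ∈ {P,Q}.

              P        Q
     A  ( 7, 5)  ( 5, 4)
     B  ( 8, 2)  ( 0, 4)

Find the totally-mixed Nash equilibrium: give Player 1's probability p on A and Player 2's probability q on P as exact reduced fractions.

P1 indiff ⇒ q·7+(1-q)·5 = q·8+(1-q)·0 ⇒ q(-1) = (1-q)(-5) ⇒ q = 5/6
P2 indiff ⇒ p·5+(1-p)·2 = p·4+(1-p)·4 ⇒ p(1) = (1-p)(2) ⇒ p = 2/3

p=2/3, q=5/6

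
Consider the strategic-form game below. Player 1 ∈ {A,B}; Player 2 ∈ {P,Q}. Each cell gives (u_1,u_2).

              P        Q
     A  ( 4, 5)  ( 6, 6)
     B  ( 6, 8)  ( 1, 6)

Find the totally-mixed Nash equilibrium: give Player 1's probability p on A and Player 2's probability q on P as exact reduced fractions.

p=2/3, q=5/7

P1 indiff ⇒ q·4+(1-q)·6 = q·6+(1-q)·1 ⇒ q(-2) = (1-q)(-5) ⇒ q = 5/7
P2 indiff ⇒ p·5+(1-p)·8 = p·6+(1-p)·6 ⇒ p(-1) = (1-p)(-2) ⇒ p = 2/3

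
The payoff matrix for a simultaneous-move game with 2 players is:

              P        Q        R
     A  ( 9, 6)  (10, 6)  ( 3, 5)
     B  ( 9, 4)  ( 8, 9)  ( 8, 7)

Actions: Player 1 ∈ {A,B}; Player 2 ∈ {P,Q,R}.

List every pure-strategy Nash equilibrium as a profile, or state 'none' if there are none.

Nash profiles: (A,P), (A,Q)

(A,P): NE
(A,Q): NE
(A,R): not NE [P1→B gives 8>3; P2→Q gives 6>5]
(B,P): not NE [P2→Q gives 9>4]
(B,Q): not NE [P1→A gives 10>8]
(B,R): not NE [P2→Q gives 9>7]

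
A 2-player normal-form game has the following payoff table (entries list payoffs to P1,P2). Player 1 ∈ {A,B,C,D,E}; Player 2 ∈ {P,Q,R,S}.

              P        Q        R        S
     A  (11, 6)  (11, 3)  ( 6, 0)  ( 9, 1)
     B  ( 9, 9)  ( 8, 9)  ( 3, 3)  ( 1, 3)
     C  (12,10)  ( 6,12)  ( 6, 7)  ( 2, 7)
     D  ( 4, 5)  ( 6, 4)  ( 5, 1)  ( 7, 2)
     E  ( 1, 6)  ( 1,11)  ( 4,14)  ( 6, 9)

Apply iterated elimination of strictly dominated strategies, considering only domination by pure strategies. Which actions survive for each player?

IESDS → P1:{A,C} P2:{P,Q}

P1 drop B (A beats it: P:11>9 Q:11>8 R:6>3 S:9>1)
P1 drop D (A beats it: P:11>4 Q:11>6 R:6>5 S:9>7)
P1 drop E (A beats it: P:11>1 Q:11>1 R:6>4 S:9>6)
P2 drop R (P beats it: A:6>0 C:10>7)
P2 drop S (P beats it: A:6>1 C:10>7)
P1→{A,C} P2→{P,Q}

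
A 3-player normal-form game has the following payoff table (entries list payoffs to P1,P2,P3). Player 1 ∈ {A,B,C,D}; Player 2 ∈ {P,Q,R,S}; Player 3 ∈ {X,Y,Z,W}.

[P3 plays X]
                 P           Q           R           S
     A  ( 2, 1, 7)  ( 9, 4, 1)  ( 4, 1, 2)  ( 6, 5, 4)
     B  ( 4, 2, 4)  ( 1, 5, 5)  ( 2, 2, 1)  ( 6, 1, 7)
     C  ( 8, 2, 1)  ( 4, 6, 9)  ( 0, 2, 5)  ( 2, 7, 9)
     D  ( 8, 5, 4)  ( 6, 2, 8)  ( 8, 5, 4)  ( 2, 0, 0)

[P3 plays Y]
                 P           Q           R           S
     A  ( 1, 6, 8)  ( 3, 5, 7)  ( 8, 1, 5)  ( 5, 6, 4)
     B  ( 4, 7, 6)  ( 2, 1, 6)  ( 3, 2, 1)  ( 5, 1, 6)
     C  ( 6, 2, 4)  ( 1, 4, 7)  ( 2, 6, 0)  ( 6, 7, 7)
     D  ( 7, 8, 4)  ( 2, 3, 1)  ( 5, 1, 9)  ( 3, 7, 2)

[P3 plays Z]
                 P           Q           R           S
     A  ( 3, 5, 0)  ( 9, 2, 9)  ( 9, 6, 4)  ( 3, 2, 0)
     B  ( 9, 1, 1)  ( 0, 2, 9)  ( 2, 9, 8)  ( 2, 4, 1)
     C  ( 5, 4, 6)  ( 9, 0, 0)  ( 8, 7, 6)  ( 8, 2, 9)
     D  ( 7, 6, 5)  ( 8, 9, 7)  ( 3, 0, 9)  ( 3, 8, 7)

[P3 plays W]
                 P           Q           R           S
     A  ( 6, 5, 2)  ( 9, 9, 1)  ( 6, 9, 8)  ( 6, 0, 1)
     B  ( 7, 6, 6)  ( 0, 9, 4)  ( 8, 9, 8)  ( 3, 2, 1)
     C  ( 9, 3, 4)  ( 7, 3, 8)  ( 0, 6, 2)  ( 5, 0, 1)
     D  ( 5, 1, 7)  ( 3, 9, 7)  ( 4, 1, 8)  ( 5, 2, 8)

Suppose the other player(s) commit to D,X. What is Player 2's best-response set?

u_2(P vs D,X) = 5
u_2(Q vs D,X) = 2
u_2(R vs D,X) = 5
u_2(S vs D,X) = 0
max payoff 5 at {P,R}

BR_2 = {P,R}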